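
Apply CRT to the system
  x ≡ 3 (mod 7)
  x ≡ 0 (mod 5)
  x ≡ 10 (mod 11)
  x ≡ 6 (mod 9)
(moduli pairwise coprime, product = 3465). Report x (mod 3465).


Product of moduli M = 7 · 5 · 11 · 9 = 3465.
Merge one congruence at a time:
  Start: x ≡ 3 (mod 7).
  Combine with x ≡ 0 (mod 5); new modulus lcm = 35.
    Write x = 3 + 7·t and substitute into x ≡ 0 (mod 5): 7·t ≡ 0 − 3 = -3 (mod 5).
    Reduce coefficients mod 5: 2·t ≡ 2 (mod 5).
    The inverse of 2 mod 5 is 3 (since 2·3 = 6 = 1·5 + 1), so t ≡ 3·2 = 6 ≡ 1 (mod 5).
    Then x = 3 + 7·1 = 10, valid modulo lcm(7, 5) = 35: x ≡ 10 (mod 35).
  Combine with x ≡ 10 (mod 11); new modulus lcm = 385.
    Write x = 10 + 35·t and substitute into x ≡ 10 (mod 11): 35·t ≡ 10 − 10 = 0 (mod 11).
    Reduce coefficients mod 11: 2·t ≡ 0 (mod 11).
    The inverse of 2 mod 11 is 6 (since 2·6 = 12 = 1·11 + 1), so t ≡ 6·0 = 0 ≡ 0 (mod 11).
    Then x = 10 + 35·0 = 10, valid modulo lcm(35, 11) = 385: x ≡ 10 (mod 385).
  Combine with x ≡ 6 (mod 9); new modulus lcm = 3465.
    Write x = 10 + 385·t and substitute into x ≡ 6 (mod 9): 385·t ≡ 6 − 10 = -4 (mod 9).
    Reduce coefficients mod 9: 7·t ≡ 5 (mod 9).
    The inverse of 7 mod 9 is 4 (since 7·4 = 28 = 3·9 + 1), so t ≡ 4·5 = 20 ≡ 2 (mod 9).
    Then x = 10 + 385·2 = 780, valid modulo lcm(385, 9) = 3465: x ≡ 780 (mod 3465).
Verify against each original: 780 mod 7 = 3, 780 mod 5 = 0, 780 mod 11 = 10, 780 mod 9 = 6.

x ≡ 780 (mod 3465).


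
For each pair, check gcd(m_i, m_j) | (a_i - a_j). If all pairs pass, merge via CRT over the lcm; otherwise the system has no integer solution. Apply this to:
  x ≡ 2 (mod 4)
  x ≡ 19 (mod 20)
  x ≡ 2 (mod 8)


Moduli 4, 20, 8 are not pairwise coprime, so CRT works modulo lcm(m_i) when all pairwise compatibility conditions hold.
Pairwise compatibility: gcd(m_i, m_j) must divide a_i - a_j for every pair.
Merge one congruence at a time:
  Start: x ≡ 2 (mod 4).
  Combine with x ≡ 19 (mod 20): gcd(4, 20) = 4, and 19 - 2 = 17 is NOT divisible by 4.
    ⇒ system is inconsistent (no integer solution).

No solution (the system is inconsistent).


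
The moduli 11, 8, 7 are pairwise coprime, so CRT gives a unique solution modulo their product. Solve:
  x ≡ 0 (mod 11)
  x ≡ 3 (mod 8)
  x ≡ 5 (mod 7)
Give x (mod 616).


Moduli 11, 8, 7 are pairwise coprime; by CRT there is a unique solution modulo M = 11 · 8 · 7 = 616.
Solve pairwise, accumulating the modulus:
  Start with x ≡ 0 (mod 11).
  Combine with x ≡ 3 (mod 8): since gcd(11, 8) = 1, we get a unique residue mod 88.
    Write x = 0 + 11·t and substitute into x ≡ 3 (mod 8): 11·t ≡ 3 − 0 = 3 (mod 8).
    Reduce coefficients mod 8: 3·t ≡ 3 (mod 8).
    The inverse of 3 mod 8 is 3 (since 3·3 = 9 = 1·8 + 1), so t ≡ 3·3 = 9 ≡ 1 (mod 8).
    Then x = 0 + 11·1 = 11, valid modulo lcm(11, 8) = 88: x ≡ 11 (mod 88).
  Combine with x ≡ 5 (mod 7): since gcd(88, 7) = 1, we get a unique residue mod 616.
    Write x = 11 + 88·t and substitute into x ≡ 5 (mod 7): 88·t ≡ 5 − 11 = -6 (mod 7).
    Reduce coefficients mod 7: 4·t ≡ 1 (mod 7).
    The inverse of 4 mod 7 is 2 (since 4·2 = 8 = 1·7 + 1), so t ≡ 2·1 = 2 ≡ 2 (mod 7).
    Then x = 11 + 88·2 = 187, valid modulo lcm(88, 7) = 616: x ≡ 187 (mod 616).
Verify: 187 mod 11 = 0 ✓, 187 mod 8 = 3 ✓, 187 mod 7 = 5 ✓.

x ≡ 187 (mod 616).


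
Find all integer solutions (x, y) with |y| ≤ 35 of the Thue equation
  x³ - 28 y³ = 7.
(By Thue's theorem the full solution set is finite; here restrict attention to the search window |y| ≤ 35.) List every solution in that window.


The equation is x³ - 28y³ = 7. For fixed y, x³ = 28·y³ + 7, so a solution requires the RHS to be a perfect cube.
Strategy: iterate y from -35 to 35, compute RHS = 28·y³ + 7, and check whether it is a (positive or negative) perfect cube.
Check small values of y:
  y = 0: RHS = 7 is not a perfect cube.
  y = 1: RHS = 35 is not a perfect cube.
  y = -1: RHS = -21 is not a perfect cube.
  y = 2: RHS = 231 is not a perfect cube.
  y = -2: RHS = -217 is not a perfect cube.
  y = 3: RHS = 763 is not a perfect cube.
  y = -3: RHS = -749 is not a perfect cube.
Continuing the search up to |y| = 35 finds no solutions either.
No (x, y) in the scanned range satisfies the equation.

No integer solutions with |y| ≤ 35.


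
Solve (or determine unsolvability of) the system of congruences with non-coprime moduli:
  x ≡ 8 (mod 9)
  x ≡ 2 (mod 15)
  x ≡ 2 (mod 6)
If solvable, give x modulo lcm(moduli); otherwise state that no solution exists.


Moduli 9, 15, 6 are not pairwise coprime, so CRT works modulo lcm(m_i) when all pairwise compatibility conditions hold.
Pairwise compatibility: gcd(m_i, m_j) must divide a_i - a_j for every pair.
Merge one congruence at a time:
  Start: x ≡ 8 (mod 9).
  Combine with x ≡ 2 (mod 15): gcd(9, 15) = 3; 2 - 8 = -6, which IS divisible by 3, so compatible.
    Write x = 8 + 9·t and substitute into x ≡ 2 (mod 15): 9·t ≡ 2 − 8 = -6 (mod 15).
    Divide the congruence (and modulus) by g = 3: 3·t ≡ -2 (mod 5).
    Reduce coefficients mod 5: 3·t ≡ 3 (mod 5).
    The inverse of 3 mod 5 is 2 (since 3·2 = 6 = 1·5 + 1), so t ≡ 2·3 = 6 ≡ 1 (mod 5).
    Then x = 8 + 9·1 = 17, valid modulo lcm(9, 15) = 45: x ≡ 17 (mod 45).
  Combine with x ≡ 2 (mod 6): gcd(45, 6) = 3; 2 - 17 = -15, which IS divisible by 3, so compatible.
    Write x = 17 + 45·t and substitute into x ≡ 2 (mod 6): 45·t ≡ 2 − 17 = -15 (mod 6).
    Divide the congruence (and modulus) by g = 3: 15·t ≡ -5 (mod 2).
    Reduce coefficients mod 2: 1·t ≡ 1 (mod 2).
    So t ≡ 1 (mod 2).
    Then x = 17 + 45·1 = 62, valid modulo lcm(45, 6) = 90: x ≡ 62 (mod 90).
Verify: 62 mod 9 = 8, 62 mod 15 = 2, 62 mod 6 = 2.

x ≡ 62 (mod 90).


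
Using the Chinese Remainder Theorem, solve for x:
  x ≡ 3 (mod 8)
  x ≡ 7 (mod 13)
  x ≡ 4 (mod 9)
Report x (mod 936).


Moduli 8, 13, 9 are pairwise coprime; by CRT there is a unique solution modulo M = 8 · 13 · 9 = 936.
Solve pairwise, accumulating the modulus:
  Start with x ≡ 3 (mod 8).
  Combine with x ≡ 7 (mod 13): since gcd(8, 13) = 1, we get a unique residue mod 104.
    Write x = 3 + 8·t and substitute into x ≡ 7 (mod 13): 8·t ≡ 7 − 3 = 4 (mod 13).
    The inverse of 8 mod 13 is 5 (since 8·5 = 40 = 3·13 + 1), so t ≡ 5·4 = 20 ≡ 7 (mod 13).
    Then x = 3 + 8·7 = 59, valid modulo lcm(8, 13) = 104: x ≡ 59 (mod 104).
  Combine with x ≡ 4 (mod 9): since gcd(104, 9) = 1, we get a unique residue mod 936.
    Write x = 59 + 104·t and substitute into x ≡ 4 (mod 9): 104·t ≡ 4 − 59 = -55 (mod 9).
    Reduce coefficients mod 9: 5·t ≡ 8 (mod 9).
    The inverse of 5 mod 9 is 2 (since 5·2 = 10 = 1·9 + 1), so t ≡ 2·8 = 16 ≡ 7 (mod 9).
    Then x = 59 + 104·7 = 787, valid modulo lcm(104, 9) = 936: x ≡ 787 (mod 936).
Verify: 787 mod 8 = 3 ✓, 787 mod 13 = 7 ✓, 787 mod 9 = 4 ✓.

x ≡ 787 (mod 936).


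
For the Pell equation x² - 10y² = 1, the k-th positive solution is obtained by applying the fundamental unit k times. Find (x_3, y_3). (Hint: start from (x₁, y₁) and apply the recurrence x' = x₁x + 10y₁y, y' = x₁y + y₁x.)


Step 1: Find the fundamental solution (x₁, y₁) of x² - 10y² = 1.
  Expand √10 as a continued fraction. a₀ = ⌊√10⌋ = 3; iterate m_{k+1} = d_k·a_k − m_k, d_{k+1} = (10 − m_{k+1}²)/d_k, a_{k+1} = ⌊(a₀ + m_{k+1})/d_{k+1}⌋ (starting m₀ = 0, d₀ = 1), with convergents p_k = a_k·p_{k-1} + p_{k-2}, q_k = a_k·q_{k-1} + q_{k-2} (p₋₁ = 1, q₋₁ = 0):
  k = 0: a₀ = 3; p₀/q₀ = 3/1; p₀² − 10·q₀² = 9 − 10 = -1.
  k = 1: m = 3, d = 1, a = ⌊(3 + 3)/1⌋ = 6; p/q = (6·3 + 1)/(6·1 + 0) = 19/6; p² − 10·q² = 361 − 360 = 1.
  The first convergent with p² − 10·q² = 1 gives the fundamental solution (x₁, y₁) = (19, 6).
Step 2: Apply the recurrence (x_{n+1}, y_{n+1}) = (x₁x_n + 10y₁y_n, x₁y_n + y₁x_n) repeatedly.
  From (x_1, y_1) = (19, 6): x_2 = 19·19 + 10·6·6 = 721; y_2 = 19·6 + 6·19 = 228.
  From (x_2, y_2) = (721, 228): x_3 = 19·721 + 10·6·228 = 27379; y_3 = 19·228 + 6·721 = 8658.
Step 3: Verify x_3² - 10·y_3² = 749609641 - 749609640 = 1 (should be 1). ✓

(x_1, y_1) = (19, 6); (x_3, y_3) = (27379, 8658).


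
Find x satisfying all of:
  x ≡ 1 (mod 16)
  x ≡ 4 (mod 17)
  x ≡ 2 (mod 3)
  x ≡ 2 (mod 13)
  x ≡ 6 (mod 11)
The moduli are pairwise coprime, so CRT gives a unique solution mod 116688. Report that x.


Product of moduli M = 16 · 17 · 3 · 13 · 11 = 116688.
Merge one congruence at a time:
  Start: x ≡ 1 (mod 16).
  Combine with x ≡ 4 (mod 17); new modulus lcm = 272.
    Write x = 1 + 16·t and substitute into x ≡ 4 (mod 17): 16·t ≡ 4 − 1 = 3 (mod 17).
    The inverse of 16 mod 17 is 16 (since 16·16 = 256 = 15·17 + 1), so t ≡ 16·3 = 48 ≡ 14 (mod 17).
    Then x = 1 + 16·14 = 225, valid modulo lcm(16, 17) = 272: x ≡ 225 (mod 272).
  Combine with x ≡ 2 (mod 3); new modulus lcm = 816.
    Write x = 225 + 272·t and substitute into x ≡ 2 (mod 3): 272·t ≡ 2 − 225 = -223 (mod 3).
    Reduce coefficients mod 3: 2·t ≡ 2 (mod 3).
    The inverse of 2 mod 3 is 2 (since 2·2 = 4 = 1·3 + 1), so t ≡ 2·2 = 4 ≡ 1 (mod 3).
    Then x = 225 + 272·1 = 497, valid modulo lcm(272, 3) = 816: x ≡ 497 (mod 816).
  Combine with x ≡ 2 (mod 13); new modulus lcm = 10608.
    Write x = 497 + 816·t and substitute into x ≡ 2 (mod 13): 816·t ≡ 2 − 497 = -495 (mod 13).
    Reduce coefficients mod 13: 10·t ≡ 12 (mod 13).
    The inverse of 10 mod 13 is 4 (since 10·4 = 40 = 3·13 + 1), so t ≡ 4·12 = 48 ≡ 9 (mod 13).
    Then x = 497 + 816·9 = 7841, valid modulo lcm(816, 13) = 10608: x ≡ 7841 (mod 10608).
  Combine with x ≡ 6 (mod 11); new modulus lcm = 116688.
    Write x = 7841 + 10608·t and substitute into x ≡ 6 (mod 11): 10608·t ≡ 6 − 7841 = -7835 (mod 11).
    Reduce coefficients mod 11: 4·t ≡ 8 (mod 11).
    The inverse of 4 mod 11 is 3 (since 4·3 = 12 = 1·11 + 1), so t ≡ 3·8 = 24 ≡ 2 (mod 11).
    Then x = 7841 + 10608·2 = 29057, valid modulo lcm(10608, 11) = 116688: x ≡ 29057 (mod 116688).
Verify against each original: 29057 mod 16 = 1, 29057 mod 17 = 4, 29057 mod 3 = 2, 29057 mod 13 = 2, 29057 mod 11 = 6.

x ≡ 29057 (mod 116688).


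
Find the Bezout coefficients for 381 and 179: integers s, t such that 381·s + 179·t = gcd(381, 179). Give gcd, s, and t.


Euclidean algorithm on (381, 179) — divide until remainder is 0:
  381 = 2 · 179 + 23
  179 = 7 · 23 + 18
  23 = 1 · 18 + 5
  18 = 3 · 5 + 3
  5 = 1 · 3 + 2
  3 = 1 · 2 + 1
  2 = 2 · 1 + 0
gcd(381, 179) = 1.
Track Bezout coefficients alongside the remainders: start with r₀ = 381 = a·1 + b·0 (s = 1, t = 0) and r₁ = 179 = a·0 + b·1 (s = 0, t = 1); each new remainder r_{k+1} = r_{k-1} − q_k·r_k inherits s_{k+1} = s_{k-1} − q_k·s_k, t_{k+1} = t_{k-1} − q_k·t_k, so r_k = a·s_k + b·t_k at every step:
  q = 2: r = 23, s = 1 − 2·0 = 1, t = 0 − 2·1 = -2  (check: 381·1 + 179·(-2) = 23)
  q = 7: r = 18, s = 0 − 7·1 = -7, t = 1 − 7·(-2) = 15  (check: 381·(-7) + 179·15 = 18)
  q = 1: r = 5, s = 1 − 1·(-7) = 8, t = -2 − 1·15 = -17  (check: 381·8 + 179·(-17) = 5)
  q = 3: r = 3, s = -7 − 3·8 = -31, t = 15 − 3·(-17) = 66  (check: 381·(-31) + 179·66 = 3)
  q = 1: r = 2, s = 8 − 1·(-31) = 39, t = -17 − 1·66 = -83  (check: 381·39 + 179·(-83) = 2)
  q = 1: r = 1, s = -31 − 1·39 = -70, t = 66 − 1·(-83) = 149  (check: 381·(-70) + 179·149 = 1)
The row with r = 1 (the gcd) gives the Bezout coefficients s = -70, t = 149.
Result: 381 · (-70) + 179 · (149) = 1.

gcd(381, 179) = 1; s = -70, t = 149 (check: 381·(-70) + 179·149 = 1).


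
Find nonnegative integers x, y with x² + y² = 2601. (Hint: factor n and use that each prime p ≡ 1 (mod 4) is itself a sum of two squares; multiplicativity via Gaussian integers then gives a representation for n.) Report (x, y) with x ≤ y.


Step 1: Factor n = 2601 = 3^2 · 17^2.
Step 2: Check the mod-4 condition on each prime factor: 3 ≡ 3 (mod 4), exponent 2 (must be even); 17 ≡ 1 (mod 4), exponent 2.
All primes ≡ 3 (mod 4) appear to even exponent (or don't appear), so by the two-squares theorem n IS expressible as a sum of two squares.
Step 3: Build a representation. Group n = k² · m with k = 3 and m = 17 · 17 = 289 (a product of primes ≡ 1 (mod 4)); a representation of m scales to one of n via (k·x)² + (k·y)² = k²(x² + y²). Each prime p ≡ 1 (mod 4) is itself a sum of two squares; find a² by testing p − a² for a perfect square:
  17: 17 − 1² = 16 = 4² ⇒ 17 = 1² + 4².
  Combine using the Brahmagupta–Fibonacci identity (a² + b²)(c² + d²) = (ac − bd)² + (ad + bc)² = (ac + bd)² + (ad − bc)²:
  17 · 17 = 289: from (1² + 4²)(1² + 4²), take (1·1 − 4·4, 1·4 + 4·1) = (1 − 16, 4 + 4) = (-15, 8); dropping signs (only squares matter) gives (15, 8); check 15² + 8² = 225 + 64 = 289 ✓.
  Scale by k = 3: (3·15, 3·8) = (45, 24).
Step 4: Order so x ≤ y and verify: 24² + 45² = 576 + 2025 = 2601 = n. ✓

n = 2601 = 24² + 45² (one valid representation with x ≤ y).


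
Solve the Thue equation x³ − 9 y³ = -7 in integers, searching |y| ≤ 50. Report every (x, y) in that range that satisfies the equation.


The equation is x³ - 9y³ = -7. For fixed y, x³ = 9·y³ − 7, so a solution requires the RHS to be a perfect cube.
Strategy: iterate y from -50 to 50, compute RHS = 9·y³ − 7, and check whether it is a (positive or negative) perfect cube.
Check small values of y:
  y = 0: RHS = -7 is not a perfect cube.
  y = 1: RHS = 2 is not a perfect cube.
  y = -1: RHS = -16 is not a perfect cube.
  y = 2: RHS = 65 is not a perfect cube.
  y = -2: RHS = -79 is not a perfect cube.
  y = 3: RHS = 236 is not a perfect cube.
  y = -3: RHS = -250 is not a perfect cube.
Continuing the search up to |y| = 50 finds no solutions either.
No (x, y) in the scanned range satisfies the equation.

No integer solutions with |y| ≤ 50.


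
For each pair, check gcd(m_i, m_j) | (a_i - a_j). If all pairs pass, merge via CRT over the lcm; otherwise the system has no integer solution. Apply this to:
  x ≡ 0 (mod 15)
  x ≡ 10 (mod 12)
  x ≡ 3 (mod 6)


Moduli 15, 12, 6 are not pairwise coprime, so CRT works modulo lcm(m_i) when all pairwise compatibility conditions hold.
Pairwise compatibility: gcd(m_i, m_j) must divide a_i - a_j for every pair.
Merge one congruence at a time:
  Start: x ≡ 0 (mod 15).
  Combine with x ≡ 10 (mod 12): gcd(15, 12) = 3, and 10 - 0 = 10 is NOT divisible by 3.
    ⇒ system is inconsistent (no integer solution).

No solution (the system is inconsistent).


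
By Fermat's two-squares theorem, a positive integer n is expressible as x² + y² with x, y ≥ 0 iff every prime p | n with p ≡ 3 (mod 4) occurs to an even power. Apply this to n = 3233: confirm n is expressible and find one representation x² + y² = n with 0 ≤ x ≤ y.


Step 1: Factor n = 3233 = 53 · 61.
Step 2: Check the mod-4 condition on each prime factor: 53 ≡ 1 (mod 4), exponent 1; 61 ≡ 1 (mod 4), exponent 1.
All primes ≡ 3 (mod 4) appear to even exponent (or don't appear), so by the two-squares theorem n IS expressible as a sum of two squares.
Step 3: Build a representation. Here n = 53 · 61 is a product of primes ≡ 1 (mod 4). Each prime p ≡ 1 (mod 4) is itself a sum of two squares; find a² by testing p − a² for a perfect square:
  53: 53 − 1² = 52, 53 − 2² = 49 = 7² ⇒ 53 = 2² + 7².
  61: 61 − 1² = 60, 61 − 2² = 57, 61 − 3² = 52, 61 − 4² = 45, 61 − 5² = 36 = 6² ⇒ 61 = 5² + 6².
  Combine using the Brahmagupta–Fibonacci identity (a² + b²)(c² + d²) = (ac − bd)² + (ad + bc)² = (ac + bd)² + (ad − bc)²:
  53 · 61 = 3233: from (2² + 7²)(5² + 6²), take (2·5 − 7·6, 2·6 + 7·5) = (10 − 42, 12 + 35) = (-32, 47); dropping signs (only squares matter) gives (32, 47); check 32² + 47² = 1024 + 2209 = 3233 ✓.
Step 4: Order so x ≤ y and verify: 32² + 47² = 1024 + 2209 = 3233 = n. ✓

n = 3233 = 32² + 47² (one valid representation with x ≤ y).


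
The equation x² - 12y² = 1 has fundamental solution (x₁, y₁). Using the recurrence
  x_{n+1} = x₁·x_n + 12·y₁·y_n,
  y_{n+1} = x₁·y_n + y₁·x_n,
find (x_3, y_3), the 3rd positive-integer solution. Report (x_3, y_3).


Step 1: Find the fundamental solution (x₁, y₁) of x² - 12y² = 1.
  Expand √12 as a continued fraction. a₀ = ⌊√12⌋ = 3; iterate m_{k+1} = d_k·a_k − m_k, d_{k+1} = (12 − m_{k+1}²)/d_k, a_{k+1} = ⌊(a₀ + m_{k+1})/d_{k+1}⌋ (starting m₀ = 0, d₀ = 1), with convergents p_k = a_k·p_{k-1} + p_{k-2}, q_k = a_k·q_{k-1} + q_{k-2} (p₋₁ = 1, q₋₁ = 0):
  k = 0: a₀ = 3; p₀/q₀ = 3/1; p₀² − 12·q₀² = 9 − 12 = -3.
  k = 1: m = 3, d = 3, a = ⌊(3 + 3)/3⌋ = 2; p/q = (2·3 + 1)/(2·1 + 0) = 7/2; p² − 12·q² = 49 − 48 = 1.
  The first convergent with p² − 12·q² = 1 gives the fundamental solution (x₁, y₁) = (7, 2).
Step 2: Apply the recurrence (x_{n+1}, y_{n+1}) = (x₁x_n + 12y₁y_n, x₁y_n + y₁x_n) repeatedly.
  From (x_1, y_1) = (7, 2): x_2 = 7·7 + 12·2·2 = 97; y_2 = 7·2 + 2·7 = 28.
  From (x_2, y_2) = (97, 28): x_3 = 7·97 + 12·2·28 = 1351; y_3 = 7·28 + 2·97 = 390.
Step 3: Verify x_3² - 12·y_3² = 1825201 - 1825200 = 1 (should be 1). ✓

(x_1, y_1) = (7, 2); (x_3, y_3) = (1351, 390).


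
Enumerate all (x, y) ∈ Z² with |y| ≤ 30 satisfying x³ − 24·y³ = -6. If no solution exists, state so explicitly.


The equation is x³ - 24y³ = -6. For fixed y, x³ = 24·y³ − 6, so a solution requires the RHS to be a perfect cube.
Strategy: iterate y from -30 to 30, compute RHS = 24·y³ − 6, and check whether it is a (positive or negative) perfect cube.
Check small values of y:
  y = 0: RHS = -6 is not a perfect cube.
  y = 1: RHS = 18 is not a perfect cube.
  y = -1: RHS = -30 is not a perfect cube.
  y = 2: RHS = 186 is not a perfect cube.
  y = -2: RHS = -198 is not a perfect cube.
  y = 3: RHS = 642 is not a perfect cube.
  y = -3: RHS = -654 is not a perfect cube.
Continuing the search up to |y| = 30 finds no solutions either.
No (x, y) in the scanned range satisfies the equation.

No integer solutions with |y| ≤ 30.


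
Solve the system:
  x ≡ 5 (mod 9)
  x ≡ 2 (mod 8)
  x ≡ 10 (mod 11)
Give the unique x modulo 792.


Moduli 9, 8, 11 are pairwise coprime; by CRT there is a unique solution modulo M = 9 · 8 · 11 = 792.
Solve pairwise, accumulating the modulus:
  Start with x ≡ 5 (mod 9).
  Combine with x ≡ 2 (mod 8): since gcd(9, 8) = 1, we get a unique residue mod 72.
    Write x = 5 + 9·t and substitute into x ≡ 2 (mod 8): 9·t ≡ 2 − 5 = -3 (mod 8).
    Reduce coefficients mod 8: 1·t ≡ 5 (mod 8).
    So t ≡ 5 (mod 8).
    Then x = 5 + 9·5 = 50, valid modulo lcm(9, 8) = 72: x ≡ 50 (mod 72).
  Combine with x ≡ 10 (mod 11): since gcd(72, 11) = 1, we get a unique residue mod 792.
    Write x = 50 + 72·t and substitute into x ≡ 10 (mod 11): 72·t ≡ 10 − 50 = -40 (mod 11).
    Reduce coefficients mod 11: 6·t ≡ 4 (mod 11).
    The inverse of 6 mod 11 is 2 (since 6·2 = 12 = 1·11 + 1), so t ≡ 2·4 = 8 ≡ 8 (mod 11).
    Then x = 50 + 72·8 = 626, valid modulo lcm(72, 11) = 792: x ≡ 626 (mod 792).
Verify: 626 mod 9 = 5 ✓, 626 mod 8 = 2 ✓, 626 mod 11 = 10 ✓.

x ≡ 626 (mod 792).


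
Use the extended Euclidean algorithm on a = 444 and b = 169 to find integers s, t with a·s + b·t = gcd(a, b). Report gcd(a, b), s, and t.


Euclidean algorithm on (444, 169) — divide until remainder is 0:
  444 = 2 · 169 + 106
  169 = 1 · 106 + 63
  106 = 1 · 63 + 43
  63 = 1 · 43 + 20
  43 = 2 · 20 + 3
  20 = 6 · 3 + 2
  3 = 1 · 2 + 1
  2 = 2 · 1 + 0
gcd(444, 169) = 1.
Track Bezout coefficients alongside the remainders: start with r₀ = 444 = a·1 + b·0 (s = 1, t = 0) and r₁ = 169 = a·0 + b·1 (s = 0, t = 1); each new remainder r_{k+1} = r_{k-1} − q_k·r_k inherits s_{k+1} = s_{k-1} − q_k·s_k, t_{k+1} = t_{k-1} − q_k·t_k, so r_k = a·s_k + b·t_k at every step:
  q = 2: r = 106, s = 1 − 2·0 = 1, t = 0 − 2·1 = -2  (check: 444·1 + 169·(-2) = 106)
  q = 1: r = 63, s = 0 − 1·1 = -1, t = 1 − 1·(-2) = 3  (check: 444·(-1) + 169·3 = 63)
  q = 1: r = 43, s = 1 − 1·(-1) = 2, t = -2 − 1·3 = -5  (check: 444·2 + 169·(-5) = 43)
  q = 1: r = 20, s = -1 − 1·2 = -3, t = 3 − 1·(-5) = 8  (check: 444·(-3) + 169·8 = 20)
  q = 2: r = 3, s = 2 − 2·(-3) = 8, t = -5 − 2·8 = -21  (check: 444·8 + 169·(-21) = 3)
  q = 6: r = 2, s = -3 − 6·8 = -51, t = 8 − 6·(-21) = 134  (check: 444·(-51) + 169·134 = 2)
  q = 1: r = 1, s = 8 − 1·(-51) = 59, t = -21 − 1·134 = -155  (check: 444·59 + 169·(-155) = 1)
The row with r = 1 (the gcd) gives the Bezout coefficients s = 59, t = -155.
Result: 444 · (59) + 169 · (-155) = 1.

gcd(444, 169) = 1; s = 59, t = -155 (check: 444·59 + 169·(-155) = 1).


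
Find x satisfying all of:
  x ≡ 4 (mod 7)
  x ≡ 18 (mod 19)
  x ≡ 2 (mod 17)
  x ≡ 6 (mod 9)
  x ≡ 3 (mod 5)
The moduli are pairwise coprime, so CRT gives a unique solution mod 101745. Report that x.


Product of moduli M = 7 · 19 · 17 · 9 · 5 = 101745.
Merge one congruence at a time:
  Start: x ≡ 4 (mod 7).
  Combine with x ≡ 18 (mod 19); new modulus lcm = 133.
    Write x = 4 + 7·t and substitute into x ≡ 18 (mod 19): 7·t ≡ 18 − 4 = 14 (mod 19).
    The inverse of 7 mod 19 is 11 (since 7·11 = 77 = 4·19 + 1), so t ≡ 11·14 = 154 ≡ 2 (mod 19).
    Then x = 4 + 7·2 = 18, valid modulo lcm(7, 19) = 133: x ≡ 18 (mod 133).
  Combine with x ≡ 2 (mod 17); new modulus lcm = 2261.
    Write x = 18 + 133·t and substitute into x ≡ 2 (mod 17): 133·t ≡ 2 − 18 = -16 (mod 17).
    Reduce coefficients mod 17: 14·t ≡ 1 (mod 17).
    The inverse of 14 mod 17 is 11 (since 14·11 = 154 = 9·17 + 1), so t ≡ 11·1 = 11 ≡ 11 (mod 17).
    Then x = 18 + 133·11 = 1481, valid modulo lcm(133, 17) = 2261: x ≡ 1481 (mod 2261).
  Combine with x ≡ 6 (mod 9); new modulus lcm = 20349.
    Write x = 1481 + 2261·t and substitute into x ≡ 6 (mod 9): 2261·t ≡ 6 − 1481 = -1475 (mod 9).
    Reduce coefficients mod 9: 2·t ≡ 1 (mod 9).
    The inverse of 2 mod 9 is 5 (since 2·5 = 10 = 1·9 + 1), so t ≡ 5·1 = 5 ≡ 5 (mod 9).
    Then x = 1481 + 2261·5 = 12786, valid modulo lcm(2261, 9) = 20349: x ≡ 12786 (mod 20349).
  Combine with x ≡ 3 (mod 5); new modulus lcm = 101745.
    Write x = 12786 + 20349·t and substitute into x ≡ 3 (mod 5): 20349·t ≡ 3 − 12786 = -12783 (mod 5).
    Reduce coefficients mod 5: 4·t ≡ 2 (mod 5).
    The inverse of 4 mod 5 is 4 (since 4·4 = 16 = 3·5 + 1), so t ≡ 4·2 = 8 ≡ 3 (mod 5).
    Then x = 12786 + 20349·3 = 73833, valid modulo lcm(20349, 5) = 101745: x ≡ 73833 (mod 101745).
Verify against each original: 73833 mod 7 = 4, 73833 mod 19 = 18, 73833 mod 17 = 2, 73833 mod 9 = 6, 73833 mod 5 = 3.

x ≡ 73833 (mod 101745).


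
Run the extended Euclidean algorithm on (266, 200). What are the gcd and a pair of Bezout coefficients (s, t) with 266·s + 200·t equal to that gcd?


Euclidean algorithm on (266, 200) — divide until remainder is 0:
  266 = 1 · 200 + 66
  200 = 3 · 66 + 2
  66 = 33 · 2 + 0
gcd(266, 200) = 2.
Track Bezout coefficients alongside the remainders: start with r₀ = 266 = a·1 + b·0 (s = 1, t = 0) and r₁ = 200 = a·0 + b·1 (s = 0, t = 1); each new remainder r_{k+1} = r_{k-1} − q_k·r_k inherits s_{k+1} = s_{k-1} − q_k·s_k, t_{k+1} = t_{k-1} − q_k·t_k, so r_k = a·s_k + b·t_k at every step:
  q = 1: r = 66, s = 1 − 1·0 = 1, t = 0 − 1·1 = -1  (check: 266·1 + 200·(-1) = 66)
  q = 3: r = 2, s = 0 − 3·1 = -3, t = 1 − 3·(-1) = 4  (check: 266·(-3) + 200·4 = 2)
The row with r = 2 (the gcd) gives the Bezout coefficients s = -3, t = 4.
Result: 266 · (-3) + 200 · (4) = 2.

gcd(266, 200) = 2; s = -3, t = 4 (check: 266·(-3) + 200·4 = 2).


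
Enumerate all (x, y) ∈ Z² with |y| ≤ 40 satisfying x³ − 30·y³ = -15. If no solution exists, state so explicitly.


The equation is x³ - 30y³ = -15. For fixed y, x³ = 30·y³ − 15, so a solution requires the RHS to be a perfect cube.
Strategy: iterate y from -40 to 40, compute RHS = 30·y³ − 15, and check whether it is a (positive or negative) perfect cube.
Check small values of y:
  y = 0: RHS = -15 is not a perfect cube.
  y = 1: RHS = 15 is not a perfect cube.
  y = -1: RHS = -45 is not a perfect cube.
  y = 2: RHS = 225 is not a perfect cube.
  y = -2: RHS = -255 is not a perfect cube.
  y = 3: RHS = 795 is not a perfect cube.
  y = -3: RHS = -825 is not a perfect cube.
Continuing the search up to |y| = 40 finds no solutions either.
No (x, y) in the scanned range satisfies the equation.

No integer solutions with |y| ≤ 40.


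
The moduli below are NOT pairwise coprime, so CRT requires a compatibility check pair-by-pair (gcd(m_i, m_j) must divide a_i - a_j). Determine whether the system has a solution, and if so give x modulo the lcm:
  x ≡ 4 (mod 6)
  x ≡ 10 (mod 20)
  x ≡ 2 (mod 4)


Moduli 6, 20, 4 are not pairwise coprime, so CRT works modulo lcm(m_i) when all pairwise compatibility conditions hold.
Pairwise compatibility: gcd(m_i, m_j) must divide a_i - a_j for every pair.
Merge one congruence at a time:
  Start: x ≡ 4 (mod 6).
  Combine with x ≡ 10 (mod 20): gcd(6, 20) = 2; 10 - 4 = 6, which IS divisible by 2, so compatible.
    Write x = 4 + 6·t and substitute into x ≡ 10 (mod 20): 6·t ≡ 10 − 4 = 6 (mod 20).
    Divide the congruence (and modulus) by g = 2: 3·t ≡ 3 (mod 10).
    The inverse of 3 mod 10 is 7 (since 3·7 = 21 = 2·10 + 1), so t ≡ 7·3 = 21 ≡ 1 (mod 10).
    Then x = 4 + 6·1 = 10, valid modulo lcm(6, 20) = 60: x ≡ 10 (mod 60).
  Combine with x ≡ 2 (mod 4): gcd(60, 4) = 4; 2 - 10 = -8, which IS divisible by 4, so compatible.
    Write x = 10 + 60·t and substitute into x ≡ 2 (mod 4): 60·t ≡ 2 − 10 = -8 (mod 4).
    Divide the congruence (and modulus) by g = 4: 15·t ≡ -2 (mod 1).
    Modulo 1 every t works; take t = 0.
    Then x = 10 + 60·0 = 10, valid modulo lcm(60, 4) = 60: x ≡ 10 (mod 60).
Verify: 10 mod 6 = 4, 10 mod 20 = 10, 10 mod 4 = 2.

x ≡ 10 (mod 60).


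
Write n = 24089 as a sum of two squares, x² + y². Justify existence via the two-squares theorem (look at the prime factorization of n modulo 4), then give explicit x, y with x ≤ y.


Step 1: Factor n = 24089 = 13 · 17 · 109.
Step 2: Check the mod-4 condition on each prime factor: 13 ≡ 1 (mod 4), exponent 1; 17 ≡ 1 (mod 4), exponent 1; 109 ≡ 1 (mod 4), exponent 1.
All primes ≡ 3 (mod 4) appear to even exponent (or don't appear), so by the two-squares theorem n IS expressible as a sum of two squares.
Step 3: Build a representation. Here n = 13 · 17 · 109 is a product of primes ≡ 1 (mod 4). Each prime p ≡ 1 (mod 4) is itself a sum of two squares; find a² by testing p − a² for a perfect square:
  13: 13 − 1² = 12, 13 − 2² = 9 = 3² ⇒ 13 = 2² + 3².
  17: 17 − 1² = 16 = 4² ⇒ 17 = 1² + 4².
  109: 109 − 1² = 108, 109 − 2² = 105, 109 − 3² = 100 = 10² ⇒ 109 = 3² + 10².
  Combine using the Brahmagupta–Fibonacci identity (a² + b²)(c² + d²) = (ac − bd)² + (ad + bc)² = (ac + bd)² + (ad − bc)²:
  13 · 17 = 221: from (2² + 3²)(1² + 4²), take (2·1 − 3·4, 2·4 + 3·1) = (2 − 12, 8 + 3) = (-10, 11); dropping signs (only squares matter) gives (10, 11); check 10² + 11² = 100 + 121 = 221 ✓.
  221 · 109 = 24089: from (10² + 11²)(3² + 10²), take (10·3 − 11·10, 10·10 + 11·3) = (30 − 110, 100 + 33) = (-80, 133); dropping signs (only squares matter) gives (80, 133); check 80² + 133² = 6400 + 17689 = 24089 ✓.
Step 4: Order so x ≤ y and verify: 80² + 133² = 6400 + 17689 = 24089 = n. ✓

n = 24089 = 80² + 133² (one valid representation with x ≤ y).


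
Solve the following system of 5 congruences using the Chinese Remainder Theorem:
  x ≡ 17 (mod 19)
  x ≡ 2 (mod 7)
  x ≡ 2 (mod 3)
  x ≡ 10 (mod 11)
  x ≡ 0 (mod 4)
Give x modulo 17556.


Product of moduli M = 19 · 7 · 3 · 11 · 4 = 17556.
Merge one congruence at a time:
  Start: x ≡ 17 (mod 19).
  Combine with x ≡ 2 (mod 7); new modulus lcm = 133.
    Write x = 17 + 19·t and substitute into x ≡ 2 (mod 7): 19·t ≡ 2 − 17 = -15 (mod 7).
    Reduce coefficients mod 7: 5·t ≡ 6 (mod 7).
    The inverse of 5 mod 7 is 3 (since 5·3 = 15 = 2·7 + 1), so t ≡ 3·6 = 18 ≡ 4 (mod 7).
    Then x = 17 + 19·4 = 93, valid modulo lcm(19, 7) = 133: x ≡ 93 (mod 133).
  Combine with x ≡ 2 (mod 3); new modulus lcm = 399.
    Write x = 93 + 133·t and substitute into x ≡ 2 (mod 3): 133·t ≡ 2 − 93 = -91 (mod 3).
    Reduce coefficients mod 3: 1·t ≡ 2 (mod 3).
    So t ≡ 2 (mod 3).
    Then x = 93 + 133·2 = 359, valid modulo lcm(133, 3) = 399: x ≡ 359 (mod 399).
  Combine with x ≡ 10 (mod 11); new modulus lcm = 4389.
    Write x = 359 + 399·t and substitute into x ≡ 10 (mod 11): 399·t ≡ 10 − 359 = -349 (mod 11).
    Reduce coefficients mod 11: 3·t ≡ 3 (mod 11).
    The inverse of 3 mod 11 is 4 (since 3·4 = 12 = 1·11 + 1), so t ≡ 4·3 = 12 ≡ 1 (mod 11).
    Then x = 359 + 399·1 = 758, valid modulo lcm(399, 11) = 4389: x ≡ 758 (mod 4389).
  Combine with x ≡ 0 (mod 4); new modulus lcm = 17556.
    Write x = 758 + 4389·t and substitute into x ≡ 0 (mod 4): 4389·t ≡ 0 − 758 = -758 (mod 4).
    Reduce coefficients mod 4: 1·t ≡ 2 (mod 4).
    So t ≡ 2 (mod 4).
    Then x = 758 + 4389·2 = 9536, valid modulo lcm(4389, 4) = 17556: x ≡ 9536 (mod 17556).
Verify against each original: 9536 mod 19 = 17, 9536 mod 7 = 2, 9536 mod 3 = 2, 9536 mod 11 = 10, 9536 mod 4 = 0.

x ≡ 9536 (mod 17556).


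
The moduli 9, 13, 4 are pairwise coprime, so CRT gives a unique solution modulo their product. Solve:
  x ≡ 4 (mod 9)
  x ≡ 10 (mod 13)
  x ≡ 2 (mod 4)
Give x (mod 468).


Moduli 9, 13, 4 are pairwise coprime; by CRT there is a unique solution modulo M = 9 · 13 · 4 = 468.
Solve pairwise, accumulating the modulus:
  Start with x ≡ 4 (mod 9).
  Combine with x ≡ 10 (mod 13): since gcd(9, 13) = 1, we get a unique residue mod 117.
    Write x = 4 + 9·t and substitute into x ≡ 10 (mod 13): 9·t ≡ 10 − 4 = 6 (mod 13).
    The inverse of 9 mod 13 is 3 (since 9·3 = 27 = 2·13 + 1), so t ≡ 3·6 = 18 ≡ 5 (mod 13).
    Then x = 4 + 9·5 = 49, valid modulo lcm(9, 13) = 117: x ≡ 49 (mod 117).
  Combine with x ≡ 2 (mod 4): since gcd(117, 4) = 1, we get a unique residue mod 468.
    Write x = 49 + 117·t and substitute into x ≡ 2 (mod 4): 117·t ≡ 2 − 49 = -47 (mod 4).
    Reduce coefficients mod 4: 1·t ≡ 1 (mod 4).
    So t ≡ 1 (mod 4).
    Then x = 49 + 117·1 = 166, valid modulo lcm(117, 4) = 468: x ≡ 166 (mod 468).
Verify: 166 mod 9 = 4 ✓, 166 mod 13 = 10 ✓, 166 mod 4 = 2 ✓.

x ≡ 166 (mod 468).


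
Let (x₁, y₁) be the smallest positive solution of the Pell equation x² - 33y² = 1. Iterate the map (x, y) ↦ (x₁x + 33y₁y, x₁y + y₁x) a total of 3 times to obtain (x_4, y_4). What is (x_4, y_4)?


Step 1: Find the fundamental solution (x₁, y₁) of x² - 33y² = 1.
  Expand √33 as a continued fraction. a₀ = ⌊√33⌋ = 5; iterate m_{k+1} = d_k·a_k − m_k, d_{k+1} = (33 − m_{k+1}²)/d_k, a_{k+1} = ⌊(a₀ + m_{k+1})/d_{k+1}⌋ (starting m₀ = 0, d₀ = 1), with convergents p_k = a_k·p_{k-1} + p_{k-2}, q_k = a_k·q_{k-1} + q_{k-2} (p₋₁ = 1, q₋₁ = 0):
  k = 0: a₀ = 5; p₀/q₀ = 5/1; p₀² − 33·q₀² = 25 − 33 = -8.
  k = 1: m = 5, d = 8, a = ⌊(5 + 5)/8⌋ = 1; p/q = (1·5 + 1)/(1·1 + 0) = 6/1; p² − 33·q² = 36 − 33 = 3.
  k = 2: m = 3, d = 3, a = ⌊(5 + 3)/3⌋ = 2; p/q = (2·6 + 5)/(2·1 + 1) = 17/3; p² − 33·q² = 289 − 297 = -8.
  k = 3: m = 3, d = 8, a = ⌊(5 + 3)/8⌋ = 1; p/q = (1·17 + 6)/(1·3 + 1) = 23/4; p² − 33·q² = 529 − 528 = 1.
  The first convergent with p² − 33·q² = 1 gives the fundamental solution (x₁, y₁) = (23, 4).
Step 2: Apply the recurrence (x_{n+1}, y_{n+1}) = (x₁x_n + 33y₁y_n, x₁y_n + y₁x_n) repeatedly.
  From (x_1, y_1) = (23, 4): x_2 = 23·23 + 33·4·4 = 1057; y_2 = 23·4 + 4·23 = 184.
  From (x_2, y_2) = (1057, 184): x_3 = 23·1057 + 33·4·184 = 48599; y_3 = 23·184 + 4·1057 = 8460.
  From (x_3, y_3) = (48599, 8460): x_4 = 23·48599 + 33·4·8460 = 2234497; y_4 = 23·8460 + 4·48599 = 388976.
Step 3: Verify x_4² - 33·y_4² = 4992976843009 - 4992976843008 = 1 (should be 1). ✓

(x_1, y_1) = (23, 4); (x_4, y_4) = (2234497, 388976).


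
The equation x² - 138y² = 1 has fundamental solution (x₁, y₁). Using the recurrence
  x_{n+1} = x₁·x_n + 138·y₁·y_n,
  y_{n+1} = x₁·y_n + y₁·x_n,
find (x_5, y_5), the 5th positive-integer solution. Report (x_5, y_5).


Step 1: Find the fundamental solution (x₁, y₁) of x² - 138y² = 1.
  Expand √138 as a continued fraction. a₀ = ⌊√138⌋ = 11; iterate m_{k+1} = d_k·a_k − m_k, d_{k+1} = (138 − m_{k+1}²)/d_k, a_{k+1} = ⌊(a₀ + m_{k+1})/d_{k+1}⌋ (starting m₀ = 0, d₀ = 1), with convergents p_k = a_k·p_{k-1} + p_{k-2}, q_k = a_k·q_{k-1} + q_{k-2} (p₋₁ = 1, q₋₁ = 0):
  k = 0: a₀ = 11; p₀/q₀ = 11/1; p₀² − 138·q₀² = 121 − 138 = -17.
  k = 1: m = 11, d = 17, a = ⌊(11 + 11)/17⌋ = 1; p/q = (1·11 + 1)/(1·1 + 0) = 12/1; p² − 138·q² = 144 − 138 = 6.
  k = 2: m = 6, d = 6, a = ⌊(11 + 6)/6⌋ = 2; p/q = (2·12 + 11)/(2·1 + 1) = 35/3; p² − 138·q² = 1225 − 1242 = -17.
  k = 3: m = 6, d = 17, a = ⌊(11 + 6)/17⌋ = 1; p/q = (1·35 + 12)/(1·3 + 1) = 47/4; p² − 138·q² = 2209 − 2208 = 1.
  The first convergent with p² − 138·q² = 1 gives the fundamental solution (x₁, y₁) = (47, 4).
Step 2: Apply the recurrence (x_{n+1}, y_{n+1}) = (x₁x_n + 138y₁y_n, x₁y_n + y₁x_n) repeatedly.
  From (x_1, y_1) = (47, 4): x_2 = 47·47 + 138·4·4 = 4417; y_2 = 47·4 + 4·47 = 376.
  From (x_2, y_2) = (4417, 376): x_3 = 47·4417 + 138·4·376 = 415151; y_3 = 47·376 + 4·4417 = 35340.
  From (x_3, y_3) = (415151, 35340): x_4 = 47·415151 + 138·4·35340 = 39019777; y_4 = 47·35340 + 4·415151 = 3321584.
  From (x_4, y_4) = (39019777, 3321584): x_5 = 47·39019777 + 138·4·3321584 = 3667443887; y_5 = 47·3321584 + 4·39019777 = 312193556.
Step 3: Verify x_5² - 138·y_5² = 13450144664293668769 - 13450144664293668768 = 1 (should be 1). ✓

(x_1, y_1) = (47, 4); (x_5, y_5) = (3667443887, 312193556).


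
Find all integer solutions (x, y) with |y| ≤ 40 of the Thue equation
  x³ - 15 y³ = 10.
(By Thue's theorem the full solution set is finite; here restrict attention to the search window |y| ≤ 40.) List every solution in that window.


The equation is x³ - 15y³ = 10. For fixed y, x³ = 15·y³ + 10, so a solution requires the RHS to be a perfect cube.
Strategy: iterate y from -40 to 40, compute RHS = 15·y³ + 10, and check whether it is a (positive or negative) perfect cube.
Check small values of y:
  y = 0: RHS = 10 is not a perfect cube.
  y = 1: RHS = 25 is not a perfect cube.
  y = -1: RHS = -5 is not a perfect cube.
  y = 2: RHS = 130 is not a perfect cube.
  y = -2: RHS = -110 is not a perfect cube.
  y = 3: RHS = 415 is not a perfect cube.
  y = -3: RHS = -395 is not a perfect cube.
Continuing the search up to |y| = 40 finds no solutions either.
No (x, y) in the scanned range satisfies the equation.

No integer solutions with |y| ≤ 40.


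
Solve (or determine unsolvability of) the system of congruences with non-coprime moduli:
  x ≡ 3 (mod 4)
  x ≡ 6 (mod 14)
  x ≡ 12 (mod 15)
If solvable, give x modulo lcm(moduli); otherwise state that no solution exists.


Moduli 4, 14, 15 are not pairwise coprime, so CRT works modulo lcm(m_i) when all pairwise compatibility conditions hold.
Pairwise compatibility: gcd(m_i, m_j) must divide a_i - a_j for every pair.
Merge one congruence at a time:
  Start: x ≡ 3 (mod 4).
  Combine with x ≡ 6 (mod 14): gcd(4, 14) = 2, and 6 - 3 = 3 is NOT divisible by 2.
    ⇒ system is inconsistent (no integer solution).

No solution (the system is inconsistent).


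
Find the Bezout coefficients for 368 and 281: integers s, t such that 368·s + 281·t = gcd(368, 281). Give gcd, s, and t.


Euclidean algorithm on (368, 281) — divide until remainder is 0:
  368 = 1 · 281 + 87
  281 = 3 · 87 + 20
  87 = 4 · 20 + 7
  20 = 2 · 7 + 6
  7 = 1 · 6 + 1
  6 = 6 · 1 + 0
gcd(368, 281) = 1.
Track Bezout coefficients alongside the remainders: start with r₀ = 368 = a·1 + b·0 (s = 1, t = 0) and r₁ = 281 = a·0 + b·1 (s = 0, t = 1); each new remainder r_{k+1} = r_{k-1} − q_k·r_k inherits s_{k+1} = s_{k-1} − q_k·s_k, t_{k+1} = t_{k-1} − q_k·t_k, so r_k = a·s_k + b·t_k at every step:
  q = 1: r = 87, s = 1 − 1·0 = 1, t = 0 − 1·1 = -1  (check: 368·1 + 281·(-1) = 87)
  q = 3: r = 20, s = 0 − 3·1 = -3, t = 1 − 3·(-1) = 4  (check: 368·(-3) + 281·4 = 20)
  q = 4: r = 7, s = 1 − 4·(-3) = 13, t = -1 − 4·4 = -17  (check: 368·13 + 281·(-17) = 7)
  q = 2: r = 6, s = -3 − 2·13 = -29, t = 4 − 2·(-17) = 38  (check: 368·(-29) + 281·38 = 6)
  q = 1: r = 1, s = 13 − 1·(-29) = 42, t = -17 − 1·38 = -55  (check: 368·42 + 281·(-55) = 1)
The row with r = 1 (the gcd) gives the Bezout coefficients s = 42, t = -55.
Result: 368 · (42) + 281 · (-55) = 1.

gcd(368, 281) = 1; s = 42, t = -55 (check: 368·42 + 281·(-55) = 1).


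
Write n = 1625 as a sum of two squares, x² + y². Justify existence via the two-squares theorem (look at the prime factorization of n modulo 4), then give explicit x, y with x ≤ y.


Step 1: Factor n = 1625 = 5^3 · 13.
Step 2: Check the mod-4 condition on each prime factor: 5 ≡ 1 (mod 4), exponent 3; 13 ≡ 1 (mod 4), exponent 1.
All primes ≡ 3 (mod 4) appear to even exponent (or don't appear), so by the two-squares theorem n IS expressible as a sum of two squares.
Step 3: Build a representation. Group n = k² · m with k = 5 and m = 5 · 13 = 65 (a product of primes ≡ 1 (mod 4)); a representation of m scales to one of n via (k·x)² + (k·y)² = k²(x² + y²). Each prime p ≡ 1 (mod 4) is itself a sum of two squares; find a² by testing p − a² for a perfect square:
  5: 5 − 1² = 4 = 2² ⇒ 5 = 1² + 2².
  13: 13 − 1² = 12, 13 − 2² = 9 = 3² ⇒ 13 = 2² + 3².
  Combine using the Brahmagupta–Fibonacci identity (a² + b²)(c² + d²) = (ac − bd)² + (ad + bc)² = (ac + bd)² + (ad − bc)²:
  5 · 13 = 65: from (1² + 2²)(2² + 3²), take (1·2 − 2·3, 1·3 + 2·2) = (2 − 6, 3 + 4) = (-4, 7); dropping signs (only squares matter) gives (4, 7); check 4² + 7² = 16 + 49 = 65 ✓.
  Scale by k = 5: (5·4, 5·7) = (20, 35).
Step 4: Order so x ≤ y and verify: 20² + 35² = 400 + 1225 = 1625 = n. ✓

n = 1625 = 20² + 35² (one valid representation with x ≤ y).


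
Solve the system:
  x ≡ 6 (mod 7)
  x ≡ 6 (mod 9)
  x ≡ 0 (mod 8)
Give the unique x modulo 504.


Moduli 7, 9, 8 are pairwise coprime; by CRT there is a unique solution modulo M = 7 · 9 · 8 = 504.
Solve pairwise, accumulating the modulus:
  Start with x ≡ 6 (mod 7).
  Combine with x ≡ 6 (mod 9): since gcd(7, 9) = 1, we get a unique residue mod 63.
    Write x = 6 + 7·t and substitute into x ≡ 6 (mod 9): 7·t ≡ 6 − 6 = 0 (mod 9).
    The inverse of 7 mod 9 is 4 (since 7·4 = 28 = 3·9 + 1), so t ≡ 4·0 = 0 ≡ 0 (mod 9).
    Then x = 6 + 7·0 = 6, valid modulo lcm(7, 9) = 63: x ≡ 6 (mod 63).
  Combine with x ≡ 0 (mod 8): since gcd(63, 8) = 1, we get a unique residue mod 504.
    Write x = 6 + 63·t and substitute into x ≡ 0 (mod 8): 63·t ≡ 0 − 6 = -6 (mod 8).
    Reduce coefficients mod 8: 7·t ≡ 2 (mod 8).
    The inverse of 7 mod 8 is 7 (since 7·7 = 49 = 6·8 + 1), so t ≡ 7·2 = 14 ≡ 6 (mod 8).
    Then x = 6 + 63·6 = 384, valid modulo lcm(63, 8) = 504: x ≡ 384 (mod 504).
Verify: 384 mod 7 = 6 ✓, 384 mod 9 = 6 ✓, 384 mod 8 = 0 ✓.

x ≡ 384 (mod 504).


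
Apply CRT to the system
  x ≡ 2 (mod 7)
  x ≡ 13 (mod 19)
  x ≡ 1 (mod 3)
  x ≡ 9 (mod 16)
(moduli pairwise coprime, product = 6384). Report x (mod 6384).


Product of moduli M = 7 · 19 · 3 · 16 = 6384.
Merge one congruence at a time:
  Start: x ≡ 2 (mod 7).
  Combine with x ≡ 13 (mod 19); new modulus lcm = 133.
    Write x = 2 + 7·t and substitute into x ≡ 13 (mod 19): 7·t ≡ 13 − 2 = 11 (mod 19).
    The inverse of 7 mod 19 is 11 (since 7·11 = 77 = 4·19 + 1), so t ≡ 11·11 = 121 ≡ 7 (mod 19).
    Then x = 2 + 7·7 = 51, valid modulo lcm(7, 19) = 133: x ≡ 51 (mod 133).
  Combine with x ≡ 1 (mod 3); new modulus lcm = 399.
    Write x = 51 + 133·t and substitute into x ≡ 1 (mod 3): 133·t ≡ 1 − 51 = -50 (mod 3).
    Reduce coefficients mod 3: 1·t ≡ 1 (mod 3).
    So t ≡ 1 (mod 3).
    Then x = 51 + 133·1 = 184, valid modulo lcm(133, 3) = 399: x ≡ 184 (mod 399).
  Combine with x ≡ 9 (mod 16); new modulus lcm = 6384.
    Write x = 184 + 399·t and substitute into x ≡ 9 (mod 16): 399·t ≡ 9 − 184 = -175 (mod 16).
    Reduce coefficients mod 16: 15·t ≡ 1 (mod 16).
    The inverse of 15 mod 16 is 15 (since 15·15 = 225 = 14·16 + 1), so t ≡ 15·1 = 15 ≡ 15 (mod 16).
    Then x = 184 + 399·15 = 6169, valid modulo lcm(399, 16) = 6384: x ≡ 6169 (mod 6384).
Verify against each original: 6169 mod 7 = 2, 6169 mod 19 = 13, 6169 mod 3 = 1, 6169 mod 16 = 9.

x ≡ 6169 (mod 6384).
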